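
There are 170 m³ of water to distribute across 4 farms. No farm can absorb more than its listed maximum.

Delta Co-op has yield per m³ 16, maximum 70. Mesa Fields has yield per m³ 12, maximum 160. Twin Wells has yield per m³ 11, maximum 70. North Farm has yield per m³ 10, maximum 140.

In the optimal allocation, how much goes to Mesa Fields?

Order the farms by yield per m³: Delta Co-op 16 > Mesa Fields 12 > Twin Wells 11 > North Farm 10.
Give Delta Co-op 70 to hit its cap of 70 ; 100 left.
Mesa Fields: +100 (room for 160) → 100. Pool exhausted.

100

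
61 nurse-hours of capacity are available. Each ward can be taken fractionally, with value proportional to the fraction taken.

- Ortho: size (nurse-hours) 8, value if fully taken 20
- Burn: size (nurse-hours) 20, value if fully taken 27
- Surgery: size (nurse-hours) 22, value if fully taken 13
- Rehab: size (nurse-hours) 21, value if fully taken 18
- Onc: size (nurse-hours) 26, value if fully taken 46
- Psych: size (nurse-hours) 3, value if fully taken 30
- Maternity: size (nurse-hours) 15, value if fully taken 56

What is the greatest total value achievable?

164.15

Best value per unit of size first: Psych 30/3≈10, Maternity 56/15≈3.73, Ortho 20/8≈2.5, Onc 46/26≈1.77, Burn 27/20≈1.35, Rehab 18/21≈0.857, Surgery 13/22≈0.591.
All 3 nurse-hours of Psych fit (value 30) ; 58 remain.
Take all of Maternity (15 nurse-hours, value 56) ; 43 nurse-hours left.
Take all of Ortho (8 nurse-hours, value 20) ; 35 nurse-hours left.
Onc: take in full, 26 nurse-hours for value 46 ; 9 left.
Fill the last 9 nurse-hours with part of Burn: 9/20 of it earns 12.15.
Total value = 164.15.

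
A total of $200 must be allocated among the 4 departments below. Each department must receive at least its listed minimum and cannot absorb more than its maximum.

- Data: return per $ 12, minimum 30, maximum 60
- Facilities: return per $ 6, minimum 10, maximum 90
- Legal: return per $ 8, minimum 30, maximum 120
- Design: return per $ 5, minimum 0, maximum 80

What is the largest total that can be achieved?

Meeting every minimum uses 30+10+30+0 = 70 $, leaving 130.
Order the departments by return per $: Data 12 > Legal 8 > Facilities 6 > Design 5.
Data: +30 to 60 (cap) ; 100 left.
Legal takes 90 more to reach its cap of 120 ; 10 left.
Only 10 left; Facilities takes them to reach 20.
Total = 12×60 + 6×20 + 8×120 = 1800.

1800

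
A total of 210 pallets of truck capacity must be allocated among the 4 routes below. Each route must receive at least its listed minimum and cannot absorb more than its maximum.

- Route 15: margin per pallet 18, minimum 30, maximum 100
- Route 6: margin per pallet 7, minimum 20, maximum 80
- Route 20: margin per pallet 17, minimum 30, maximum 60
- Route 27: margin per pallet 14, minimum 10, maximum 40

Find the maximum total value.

Meeting every minimum uses 30+20+30+10 = 90 pallets, leaving 120.
Highest margin per pallet first: Route 15 18 > Route 20 17 > Route 27 14 > Route 6 7.
Route 15: +70 to 100 (cap) — 50 left.
Route 20: +30 to 60 (cap) — 20 left.
Only 20 left; Route 27 takes them to reach 30.
Total = 18×100 + 7×20 + 17×60 + 14×30 = 3380.

3380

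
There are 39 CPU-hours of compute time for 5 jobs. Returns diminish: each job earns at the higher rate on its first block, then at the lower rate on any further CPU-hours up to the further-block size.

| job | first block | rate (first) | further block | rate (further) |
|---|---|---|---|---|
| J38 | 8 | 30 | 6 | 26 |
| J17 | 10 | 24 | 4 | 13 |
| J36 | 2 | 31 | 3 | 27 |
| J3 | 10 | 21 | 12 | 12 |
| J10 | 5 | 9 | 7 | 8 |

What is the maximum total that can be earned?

Order all 10 blocks by rate: J36/tier1 31 > J38/tier1 30 > J36/tier2 27 > J38/tier2 26 > J17/tier1 24 > J3/tier1 21 > J17/tier2 13 > J3/tier2 12 > J10/tier1 9 > J10/tier2 8.
J36/tier1 (31): +2 — 37 left.
Fill J38 tier1 block (8 at 30) — 29 left.
Fill J36 tier2 block (3 at 27) — 26 left.
J38/tier2 (26): +6 — 20 left.
Fill J17 tier1 block (10 at 24) — 10 left.
J3 tier1 at 21: fill all 10 — 0 left.
Total = 31×2 + 30×8 + 27×3 + 26×6 + 24×10 + 21×10 = 989.

989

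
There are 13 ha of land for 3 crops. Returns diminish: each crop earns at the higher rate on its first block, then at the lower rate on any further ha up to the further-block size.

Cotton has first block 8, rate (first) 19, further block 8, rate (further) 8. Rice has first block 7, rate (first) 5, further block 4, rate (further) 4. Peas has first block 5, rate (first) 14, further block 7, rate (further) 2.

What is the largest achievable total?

222

Treat each block as its own option and order by rate: Cotton/first 19 > Peas/first 14 > Cotton/second 8 > Rice/first 5 > Rice/second 4 > Peas/second 2.
Cotton first at 19: fill all 8 — 5 left.
Peas/first (14): +5 — 0 left.
Total = 19×8 + 14×5 = 222.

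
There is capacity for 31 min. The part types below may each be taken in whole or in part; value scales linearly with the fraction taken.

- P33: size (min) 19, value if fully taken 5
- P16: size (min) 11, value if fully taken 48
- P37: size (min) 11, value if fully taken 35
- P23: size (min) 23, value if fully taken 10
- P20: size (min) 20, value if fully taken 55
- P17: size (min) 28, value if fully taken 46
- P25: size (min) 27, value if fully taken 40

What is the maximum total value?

Best value per unit of size first: P16 48/11≈4.36, P37 35/11≈3.18, P20 55/20≈2.75, P17 46/28≈1.64, P25 40/27≈1.48, P23 10/23≈0.435, P33 5/19≈0.263.
All 11 min of P16 fit (value 48) — 20 remain.
Take all of P37 (11 min, value 35) — 9 min left.
Fill the last 9 min with part of P20: 9/20 of it earns 24.75.
Total value = 107.75.

107.75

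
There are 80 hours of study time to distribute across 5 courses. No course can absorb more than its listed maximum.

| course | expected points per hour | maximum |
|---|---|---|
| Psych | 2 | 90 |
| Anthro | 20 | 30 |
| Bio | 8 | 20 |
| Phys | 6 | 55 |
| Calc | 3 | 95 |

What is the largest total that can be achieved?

940

Rank by expected points per hour: Anthro 20 > Bio 8 > Phys 6 > Calc 3 > Psych 2.
Give Anthro 30 to hit its cap of 30 → 50 left.
Give Bio 20 to hit its cap of 20 → 30 left.
Phys has room for 55 but only 30 remain, so it gets 30.
Total = 20×30 + 8×20 + 6×30 = 940.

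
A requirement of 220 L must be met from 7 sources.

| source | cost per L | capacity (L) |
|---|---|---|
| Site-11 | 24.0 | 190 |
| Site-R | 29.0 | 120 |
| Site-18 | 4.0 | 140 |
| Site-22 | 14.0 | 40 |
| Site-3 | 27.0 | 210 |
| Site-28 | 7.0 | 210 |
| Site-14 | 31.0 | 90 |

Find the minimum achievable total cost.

Cheapest first:
Site-18 at 4.0: take all 140 L — 80 still needed.
Site-28 (7.0): take the remaining 80 — done.
Site-22, Site-11, Site-3, Site-R, Site-14: unused.
Cost = 140×4.0 + 80×7.0 = 1120.

1120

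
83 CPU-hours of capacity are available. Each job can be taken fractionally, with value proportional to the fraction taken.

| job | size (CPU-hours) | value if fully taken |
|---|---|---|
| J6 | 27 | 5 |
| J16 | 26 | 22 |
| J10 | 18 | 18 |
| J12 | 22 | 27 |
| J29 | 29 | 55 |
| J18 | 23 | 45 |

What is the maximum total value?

136

Best value per unit of size first: J18 45/23≈1.96, J29 55/29≈1.9, J12 27/22≈1.23, J10 18/18≈1, J16 22/26≈0.846, J6 5/27≈0.185.
All 23 CPU-hours of J18 fit (value 45) → 60 remain.
All 29 CPU-hours of J29 fit (value 55) → 31 remain.
J12: take in full, 22 CPU-hours for value 27 → 9 left.
Fill the last 9 CPU-hours with part of J10: 9/18 of it earns 9.
Total value = 136.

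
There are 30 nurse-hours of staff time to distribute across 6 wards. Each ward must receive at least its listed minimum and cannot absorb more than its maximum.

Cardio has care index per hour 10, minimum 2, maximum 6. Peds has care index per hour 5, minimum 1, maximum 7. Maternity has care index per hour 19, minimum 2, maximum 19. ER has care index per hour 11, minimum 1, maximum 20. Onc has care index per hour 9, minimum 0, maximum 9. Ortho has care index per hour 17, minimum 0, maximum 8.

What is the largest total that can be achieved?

Meeting every minimum uses 2+1+2+1+0+0 = 6 nurse-hours, leaving 24.
Order the wards by care index per hour: Maternity 19 > Ortho 17 > ER 11 > Cardio 10 > Onc 9 > Peds 5.
Maternity: +17 to 19 (cap) — 7 left.
Ortho: +7 (room for 8) → 7. Pool exhausted.
Total = 10×2 + 5×1 + 19×19 + 11×1 + 17×7 = 516.

516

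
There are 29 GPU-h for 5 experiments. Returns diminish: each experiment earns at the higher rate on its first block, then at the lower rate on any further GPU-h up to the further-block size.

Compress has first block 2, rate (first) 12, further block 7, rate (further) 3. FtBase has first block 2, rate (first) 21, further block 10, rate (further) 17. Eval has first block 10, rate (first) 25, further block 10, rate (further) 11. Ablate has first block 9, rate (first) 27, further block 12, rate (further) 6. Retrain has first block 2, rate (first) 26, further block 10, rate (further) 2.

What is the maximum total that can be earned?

Treat each block as its own option and order by rate: Ablate/tier1 27 > Retrain/tier1 26 > Eval/tier1 25 > FtBase/tier1 21 > FtBase/tier2 17 > Compress/tier1 12 > Eval/tier2 11 > Ablate/tier2 6 > Compress/tier2 3 > Retrain/tier2 2.
Fill Ablate tier1 block (9 at 27) ; 20 left.
Retrain/tier1 (26): +2 ; 18 left.
Eval/tier1 (25): +10 ; 8 left.
FtBase tier1 at 21: fill all 2 ; 6 left.
6 remain; put them into FtBase tier2 at 17.
Total = 27×9 + 26×2 + 25×10 + 21×2 + 17×6 = 689.

689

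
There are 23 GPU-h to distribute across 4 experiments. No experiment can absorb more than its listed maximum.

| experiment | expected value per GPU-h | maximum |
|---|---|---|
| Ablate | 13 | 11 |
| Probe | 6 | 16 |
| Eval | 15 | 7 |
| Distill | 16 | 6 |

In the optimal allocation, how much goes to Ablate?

10

Highest expected value per GPU-h first: Distill 16 > Eval 15 > Ablate 13 > Probe 6.
Give Distill 6 to hit its cap of 6 → 17 left.
Eval: +7 to 7 (cap) → 10 left.
Ablate has room for 11 but only 10 remain, so it gets 10.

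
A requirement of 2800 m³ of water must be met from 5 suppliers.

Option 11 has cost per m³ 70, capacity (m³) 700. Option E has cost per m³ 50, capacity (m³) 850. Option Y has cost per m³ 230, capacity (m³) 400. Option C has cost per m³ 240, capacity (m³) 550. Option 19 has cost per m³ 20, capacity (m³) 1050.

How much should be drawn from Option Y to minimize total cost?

Fill from the cheapest supplier first.
Option 19 at 20: take all 1050 m³ ; 1750 still needed.
Option E at 50: take all 850 m³ ; 900 still needed.
Take 700 from Option 11 at 70 ; need 200 more.
Option Y at 230: take 200 of its 400 ; requirement met.
Option C: unused.

200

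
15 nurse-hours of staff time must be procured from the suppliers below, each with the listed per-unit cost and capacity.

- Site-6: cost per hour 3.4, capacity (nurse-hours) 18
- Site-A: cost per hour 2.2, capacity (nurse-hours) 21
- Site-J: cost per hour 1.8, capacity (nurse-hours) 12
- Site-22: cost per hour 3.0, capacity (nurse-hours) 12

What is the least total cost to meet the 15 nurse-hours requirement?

Use suppliers in increasing cost order.
Site-J (1.8): use full 12 → 3 nurse-hours to go.
Take 3 from Site-A at 2.2 to finish.
Site-22, Site-6: unused.
Cost = 12×1.8 + 3×2.2 = 28.2.

28.2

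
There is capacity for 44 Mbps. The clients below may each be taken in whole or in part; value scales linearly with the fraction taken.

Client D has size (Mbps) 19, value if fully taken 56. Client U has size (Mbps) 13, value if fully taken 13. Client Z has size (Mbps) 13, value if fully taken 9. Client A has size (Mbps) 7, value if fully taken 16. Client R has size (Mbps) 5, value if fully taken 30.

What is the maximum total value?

Sort by value density: Client R 30/5≈6, Client D 56/19≈2.95, Client A 16/7≈2.29, Client U 13/13≈1, Client Z 9/13≈0.692.
Take all of Client R (5 Mbps, value 30) ; 39 Mbps left.
Client D: take in full, 19 Mbps for value 56 ; 20 left.
All 7 Mbps of Client A fit (value 16) ; 13 remain.
All 13 Mbps of Client U fit (value 13) ; 0 remain.
Total value = 115.

115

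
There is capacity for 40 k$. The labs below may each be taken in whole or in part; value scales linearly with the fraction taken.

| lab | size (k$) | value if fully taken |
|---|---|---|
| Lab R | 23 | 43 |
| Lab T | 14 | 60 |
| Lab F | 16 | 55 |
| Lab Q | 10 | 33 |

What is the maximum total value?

148

Rank by value-to-size ratio: Lab T 60/14≈4.29, Lab F 55/16≈3.44, Lab Q 33/10≈3.3, Lab R 43/23≈1.87.
Lab T: take in full, 14 k$ for value 60 — 26 left.
Lab F: take in full, 16 k$ for value 55 — 10 left.
All 10 k$ of Lab Q fit (value 33) — 0 remain.
Total value = 148.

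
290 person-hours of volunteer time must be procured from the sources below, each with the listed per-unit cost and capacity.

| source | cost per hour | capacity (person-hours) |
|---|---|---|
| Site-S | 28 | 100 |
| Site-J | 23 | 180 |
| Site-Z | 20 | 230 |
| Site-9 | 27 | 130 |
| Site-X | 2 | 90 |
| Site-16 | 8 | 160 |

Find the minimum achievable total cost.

2260

Cheapest first:
Take 90 from Site-X at 2 — need 200 more.
Site-16 (8): use full 160 — 40 person-hours to go.
Site-Z (20): take the remaining 40 — done.
Site-J, Site-9, Site-S: unused.
Cost = 90×2 + 160×8 + 40×20 = 2260.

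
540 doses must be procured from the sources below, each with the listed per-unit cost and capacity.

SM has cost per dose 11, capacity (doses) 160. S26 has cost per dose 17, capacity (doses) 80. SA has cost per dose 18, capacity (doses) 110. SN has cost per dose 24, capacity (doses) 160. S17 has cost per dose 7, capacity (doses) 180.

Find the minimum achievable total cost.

6600

Cheapest first:
S17 (7): use full 180 ; 360 doses to go.
SM at 11: take all 160 doses ; 200 still needed.
S26 (17): use full 80 ; 120 doses to go.
SA (18): use full 110 ; 10 doses to go.
SN (24): take the remaining 10 ; done.
Cost = 180×7 + 160×11 + 80×17 + 110×18 + 10×24 = 6600.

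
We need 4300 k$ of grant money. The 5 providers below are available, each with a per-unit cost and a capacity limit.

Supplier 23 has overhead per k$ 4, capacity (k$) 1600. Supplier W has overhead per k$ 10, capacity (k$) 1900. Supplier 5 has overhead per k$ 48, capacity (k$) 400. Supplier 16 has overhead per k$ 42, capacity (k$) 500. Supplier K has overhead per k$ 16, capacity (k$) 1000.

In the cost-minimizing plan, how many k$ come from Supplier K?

800

Fill from the cheapest provider first.
Supplier 23 (4): use full 1600 → 2700 k$ to go.
Supplier W at 10: take all 1900 k$ → 800 still needed.
Supplier K (16): take the remaining 800 → done.
Supplier 16, Supplier 5: unused.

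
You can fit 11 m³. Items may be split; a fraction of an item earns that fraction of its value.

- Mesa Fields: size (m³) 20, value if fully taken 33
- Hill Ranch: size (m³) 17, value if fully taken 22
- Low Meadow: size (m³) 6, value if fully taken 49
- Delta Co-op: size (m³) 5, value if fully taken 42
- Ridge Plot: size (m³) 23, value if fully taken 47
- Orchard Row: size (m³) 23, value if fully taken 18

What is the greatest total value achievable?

Sort by value density: Delta Co-op 42/5≈8.4, Low Meadow 49/6≈8.17, Ridge Plot 47/23≈2.04, Mesa Fields 33/20≈1.65, Hill Ranch 22/17≈1.29, Orchard Row 18/23≈0.783.
Delta Co-op: take in full, 5 m³ for value 42 — 6 left.
Take all of Low Meadow (6 m³, value 49) — 0 m³ left.
Total value = 91.

91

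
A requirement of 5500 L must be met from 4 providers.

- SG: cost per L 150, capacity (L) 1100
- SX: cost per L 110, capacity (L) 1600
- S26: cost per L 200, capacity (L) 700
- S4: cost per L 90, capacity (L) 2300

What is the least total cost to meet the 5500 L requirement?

648000

Use providers in increasing cost order.
Take 2300 from S4 at 90 → need 3200 more.
SX (110): use full 1600 → 1600 L to go.
SG (150): use full 1100 → 500 L to go.
S26 (200): take the remaining 500 → done.
Cost = 2300×90 + 1600×110 + 1100×150 + 500×200 = 648000.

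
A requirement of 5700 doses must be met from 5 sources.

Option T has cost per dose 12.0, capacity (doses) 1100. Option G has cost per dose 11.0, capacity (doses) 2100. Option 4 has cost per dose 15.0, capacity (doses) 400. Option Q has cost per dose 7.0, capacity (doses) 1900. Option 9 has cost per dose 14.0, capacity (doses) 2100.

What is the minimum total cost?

58000

Use sources in increasing cost order.
Take 1900 from Option Q at 7.0 → need 3800 more.
Option G at 11.0: take all 2100 doses → 1700 still needed.
Option T at 12.0: take all 1100 doses → 600 still needed.
Option 9 (14.0): take the remaining 600 → done.
Option 4: unused.
Cost = 1900×7.0 + 2100×11.0 + 1100×12.0 + 600×14.0 = 58000.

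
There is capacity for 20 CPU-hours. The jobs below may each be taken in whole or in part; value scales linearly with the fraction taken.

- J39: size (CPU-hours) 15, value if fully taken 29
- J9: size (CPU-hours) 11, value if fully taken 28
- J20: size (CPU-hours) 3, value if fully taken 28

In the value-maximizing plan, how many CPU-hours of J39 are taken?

Sort by value density: J20 28/3≈9.33, J9 28/11≈2.55, J39 29/15≈1.93.
J20: take in full, 3 CPU-hours for value 28 ; 17 left.
Take all of J9 (11 CPU-hours, value 28) ; 6 CPU-hours left.
Only 6 CPU-hours remain; take 6/15 of J39 for value 29×6/15 = 11.6.

6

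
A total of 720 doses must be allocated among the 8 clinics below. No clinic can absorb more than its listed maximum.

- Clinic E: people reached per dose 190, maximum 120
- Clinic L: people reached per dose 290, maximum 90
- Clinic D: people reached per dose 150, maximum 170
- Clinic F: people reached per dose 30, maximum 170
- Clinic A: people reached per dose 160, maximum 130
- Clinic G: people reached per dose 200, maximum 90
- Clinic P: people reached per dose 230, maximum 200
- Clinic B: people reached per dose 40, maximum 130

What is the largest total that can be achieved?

Order the clinics by people reached per dose: Clinic L 290 > Clinic P 230 > Clinic G 200 > Clinic E 190 > Clinic A 160 > Clinic D 150 > Clinic B 40 > Clinic F 30.
Give Clinic L 90 to hit its cap of 90 ; 630 left.
Give Clinic P 200 to hit its cap of 200 ; 430 left.
Give Clinic G 90 to hit its cap of 90 ; 340 left.
Clinic E takes 120 to reach its cap of 120 ; 220 left.
Clinic A: +130 to 130 (cap) ; 90 left.
Only 90 left; Clinic D takes them to reach 90.
Total = 190×120 + 290×90 + 150×90 + 160×130 + 200×90 + 230×200 = 147200.

147200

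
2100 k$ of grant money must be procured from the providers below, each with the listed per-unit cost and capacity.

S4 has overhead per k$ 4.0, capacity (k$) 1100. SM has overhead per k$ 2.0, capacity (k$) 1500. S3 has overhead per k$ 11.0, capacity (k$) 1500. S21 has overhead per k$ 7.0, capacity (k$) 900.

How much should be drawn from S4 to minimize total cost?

Fill from the cheapest provider first.
SM (2.0): use full 1500 → 600 k$ to go.
S4 at 4.0: take 600 of its 1100 → requirement met.
S21, S3: unused.

600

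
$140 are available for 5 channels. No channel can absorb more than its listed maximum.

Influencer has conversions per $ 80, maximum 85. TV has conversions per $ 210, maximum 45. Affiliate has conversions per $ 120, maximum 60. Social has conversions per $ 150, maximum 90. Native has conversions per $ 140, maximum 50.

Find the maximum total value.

Rank by conversions per $: TV 210 > Social 150 > Native 140 > Affiliate 120 > Influencer 80.
TV takes 45 to reach its cap of 45 → 95 left.
Social: +90 to 90 (cap) → 5 left.
Native has room for 50 but only 5 remain, so it gets 5.
Total = 210×45 + 150×90 + 140×5 = 23650.

23650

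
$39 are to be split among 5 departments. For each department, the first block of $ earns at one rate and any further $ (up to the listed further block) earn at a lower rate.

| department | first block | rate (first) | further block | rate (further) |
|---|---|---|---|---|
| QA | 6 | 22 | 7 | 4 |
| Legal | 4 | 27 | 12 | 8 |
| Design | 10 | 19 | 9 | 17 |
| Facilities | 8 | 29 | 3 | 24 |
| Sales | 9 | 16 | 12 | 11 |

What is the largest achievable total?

Rank every tier by rate: Facilities/first 29 > Legal/first 27 > Facilities/second 24 > QA/first 22 > Design/first 19 > Design/second 17 > Sales/first 16 > Sales/second 11 > Legal/second 8 > QA/second 4.
Facilities first at 29: fill all 8 → 31 left.
Legal/first (27): +4 → 27 left.
Fill Facilities second block (3 at 24) → 24 left.
QA/first (22): +6 → 18 left.
Fill Design first block (10 at 19) → 8 left.
Design/second: +8 of 9 at 17; pool empty.
Total = 29×8 + 27×4 + 24×3 + 22×6 + 19×10 + 17×8 = 870.

870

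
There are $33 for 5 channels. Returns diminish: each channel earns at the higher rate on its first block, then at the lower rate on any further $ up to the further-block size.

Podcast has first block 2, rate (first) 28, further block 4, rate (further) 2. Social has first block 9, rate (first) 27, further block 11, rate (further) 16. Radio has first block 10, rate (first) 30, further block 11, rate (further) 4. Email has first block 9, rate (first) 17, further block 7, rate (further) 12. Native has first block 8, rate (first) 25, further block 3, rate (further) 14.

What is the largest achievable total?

Order all 10 blocks by rate: Radio/first 30 > Podcast/first 28 > Social/first 27 > Native/first 25 > Email/first 17 > Social/second 16 > Native/second 14 > Email/second 12 > Radio/second 4 > Podcast/second 2.
Radio/first (30): +10 ; 23 left.
Podcast first at 28: fill all 2 ; 21 left.
Fill Social first block (9 at 27) ; 12 left.
Native/first (25): +8 ; 4 left.
Email/first: +4 of 9 at 17; pool empty.
Total = 30×10 + 28×2 + 27×9 + 25×8 + 17×4 = 867.

867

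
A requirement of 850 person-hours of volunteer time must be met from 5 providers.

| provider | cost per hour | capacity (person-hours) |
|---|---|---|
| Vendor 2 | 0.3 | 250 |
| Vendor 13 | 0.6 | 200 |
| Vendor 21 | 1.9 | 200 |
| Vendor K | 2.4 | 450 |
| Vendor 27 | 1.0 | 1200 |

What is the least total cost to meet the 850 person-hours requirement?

595

Use providers in increasing cost order.
Vendor 2 (0.3): use full 250 ; 600 person-hours to go.
Vendor 13 (0.6): use full 200 ; 400 person-hours to go.
Take 400 from Vendor 27 at 1.0 to finish.
Vendor 21, Vendor K: unused.
Cost = 250×0.3 + 200×0.6 + 400×1.0 = 595.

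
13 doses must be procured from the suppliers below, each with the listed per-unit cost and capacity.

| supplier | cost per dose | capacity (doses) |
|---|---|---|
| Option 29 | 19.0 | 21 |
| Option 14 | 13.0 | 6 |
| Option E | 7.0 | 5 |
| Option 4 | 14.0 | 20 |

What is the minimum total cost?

Cheapest first:
Option E (7.0): use full 5 ; 8 doses to go.
Option 14 (13.0): use full 6 ; 2 doses to go.
Option 4 at 14.0: take 2 of its 20 ; requirement met.
Option 29: unused.
Cost = 5×7.0 + 6×13.0 + 2×14.0 = 141.

141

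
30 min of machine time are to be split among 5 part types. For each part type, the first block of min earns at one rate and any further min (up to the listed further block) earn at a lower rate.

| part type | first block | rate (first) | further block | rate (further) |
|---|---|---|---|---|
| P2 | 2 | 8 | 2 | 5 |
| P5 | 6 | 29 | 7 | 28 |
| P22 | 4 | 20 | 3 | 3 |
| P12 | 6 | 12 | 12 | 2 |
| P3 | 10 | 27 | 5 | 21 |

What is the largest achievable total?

785

Treat each block as its own option and order by rate: P5/T1 29 > P5/T2 28 > P3/T1 27 > P3/T2 21 > P22/T1 20 > P12/T1 12 > P2/T1 8 > P2/T2 5 > P22/T2 3 > P12/T2 2.
P5/T1 (29): +6 → 24 left.
Fill P5 T2 block (7 at 28) → 17 left.
P3 T1 at 27: fill all 10 → 7 left.
P3/T2 (21): +5 → 2 left.
P22 T1 at 20: only 2 left, fill 2.
Total = 29×6 + 28×7 + 27×10 + 21×5 + 20×2 = 785.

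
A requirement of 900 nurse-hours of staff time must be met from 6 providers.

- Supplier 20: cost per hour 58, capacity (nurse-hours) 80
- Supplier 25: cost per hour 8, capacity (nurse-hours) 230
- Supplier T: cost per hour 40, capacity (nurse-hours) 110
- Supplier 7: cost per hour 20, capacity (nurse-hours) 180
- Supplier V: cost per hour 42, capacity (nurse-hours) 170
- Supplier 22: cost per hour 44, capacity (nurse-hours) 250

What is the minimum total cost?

Use providers in increasing cost order.
Supplier 25 (8): use full 230 ; 670 nurse-hours to go.
Take 180 from Supplier 7 at 20 ; need 490 more.
Take 110 from Supplier T at 40 ; need 380 more.
Supplier V (42): use full 170 ; 210 nurse-hours to go.
Take 210 from Supplier 22 at 44 to finish.
Supplier 20: unused.
Cost = 230×8 + 180×20 + 110×40 + 170×42 + 210×44 = 26220.

26220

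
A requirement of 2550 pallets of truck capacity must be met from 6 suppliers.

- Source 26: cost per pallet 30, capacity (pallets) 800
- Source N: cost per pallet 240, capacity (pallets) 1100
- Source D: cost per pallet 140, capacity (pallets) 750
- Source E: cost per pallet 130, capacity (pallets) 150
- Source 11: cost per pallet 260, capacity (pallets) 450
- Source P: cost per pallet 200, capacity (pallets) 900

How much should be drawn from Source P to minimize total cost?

850

Use suppliers in increasing cost order.
Take 800 from Source 26 at 30 ; need 1750 more.
Take 150 from Source E at 130 ; need 1600 more.
Take 750 from Source D at 140 ; need 850 more.
Source P at 200: take 850 of its 900 ; requirement met.
Source N, Source 11: unused.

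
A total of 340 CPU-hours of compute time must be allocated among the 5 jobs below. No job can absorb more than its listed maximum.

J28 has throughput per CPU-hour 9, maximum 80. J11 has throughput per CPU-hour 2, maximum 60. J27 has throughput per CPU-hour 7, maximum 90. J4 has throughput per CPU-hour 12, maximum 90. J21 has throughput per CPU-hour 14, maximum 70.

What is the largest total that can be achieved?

Rank by throughput per CPU-hour: J21 14 > J4 12 > J28 9 > J27 7 > J11 2.
Give J21 70 to hit its cap of 70 — 270 left.
J4 takes 90 to reach its cap of 90 — 180 left.
Give J28 80 to hit its cap of 80 — 100 left.
J27: +90 to 90 (cap) — 10 left.
J11 has room for 60 but only 10 remain, so it gets 10.
Total = 9×80 + 2×10 + 7×90 + 12×90 + 14×70 = 3430.

3430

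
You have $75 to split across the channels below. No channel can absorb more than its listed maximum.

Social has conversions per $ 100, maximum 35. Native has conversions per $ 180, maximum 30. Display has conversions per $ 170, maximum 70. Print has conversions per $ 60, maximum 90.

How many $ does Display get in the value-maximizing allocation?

Order the channels by conversions per $: Native 180 > Display 170 > Social 100 > Print 60.
Give Native 30 to hit its cap of 30 ; 45 left.
Display: +45 (room for 70) → 45. Pool exhausted.

45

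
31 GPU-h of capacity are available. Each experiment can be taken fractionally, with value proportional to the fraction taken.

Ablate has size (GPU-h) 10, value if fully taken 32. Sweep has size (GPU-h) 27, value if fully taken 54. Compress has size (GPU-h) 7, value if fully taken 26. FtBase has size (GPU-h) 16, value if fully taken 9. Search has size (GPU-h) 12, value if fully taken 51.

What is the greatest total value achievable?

Sort by value density: Search 51/12≈4.25, Compress 26/7≈3.71, Ablate 32/10≈3.2, Sweep 54/27≈2, FtBase 9/16≈0.562.
Search: take in full, 12 GPU-h for value 51 ; 19 left.
Take all of Compress (7 GPU-h, value 26) ; 12 GPU-h left.
Ablate: take in full, 10 GPU-h for value 32 ; 2 left.
Only 2 GPU-h remain; take 2/27 of Sweep for value 54×2/27 = 4.
Total value = 113.

113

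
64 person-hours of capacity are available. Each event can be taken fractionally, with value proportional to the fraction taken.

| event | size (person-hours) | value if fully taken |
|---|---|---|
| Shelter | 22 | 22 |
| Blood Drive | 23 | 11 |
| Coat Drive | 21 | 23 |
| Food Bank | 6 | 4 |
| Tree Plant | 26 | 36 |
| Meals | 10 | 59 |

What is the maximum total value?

125

Best value per unit of size first: Meals 59/10≈5.9, Tree Plant 36/26≈1.38, Coat Drive 23/21≈1.1, Shelter 22/22≈1, Food Bank 4/6≈0.667, Blood Drive 11/23≈0.478.
All 10 person-hours of Meals fit (value 59) — 54 remain.
Tree Plant: take in full, 26 person-hours for value 36 — 28 left.
All 21 person-hours of Coat Drive fit (value 23) — 7 remain.
Only 7 person-hours remain; take 7/22 of Shelter for value 22×7/22 = 7.
Total value = 125.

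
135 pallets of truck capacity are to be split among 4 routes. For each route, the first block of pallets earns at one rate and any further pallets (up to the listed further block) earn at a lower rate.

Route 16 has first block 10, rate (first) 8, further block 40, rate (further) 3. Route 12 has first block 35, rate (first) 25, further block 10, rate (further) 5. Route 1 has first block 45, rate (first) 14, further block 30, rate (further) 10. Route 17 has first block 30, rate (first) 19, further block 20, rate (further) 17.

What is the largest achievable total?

Treat each block as its own option and order by rate: Route 12/tier1 25 > Route 17/tier1 19 > Route 17/tier2 17 > Route 1/tier1 14 > Route 1/tier2 10 > Route 16/tier1 8 > Route 12/tier2 5 > Route 16/tier2 3.
Route 12 tier1 at 25: fill all 35 — 100 left.
Route 17/tier1 (19): +30 — 70 left.
Fill Route 17 tier2 block (20 at 17) — 50 left.
Fill Route 1 tier1 block (45 at 14) — 5 left.
Route 1/tier2: +5 of 30 at 10; pool empty.
Total = 25×35 + 19×30 + 17×20 + 14×45 + 10×5 = 2465.

2465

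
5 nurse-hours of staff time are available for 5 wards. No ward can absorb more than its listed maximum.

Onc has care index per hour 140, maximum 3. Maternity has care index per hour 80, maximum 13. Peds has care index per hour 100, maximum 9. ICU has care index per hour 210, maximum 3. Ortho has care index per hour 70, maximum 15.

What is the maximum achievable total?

Order the wards by care index per hour: ICU 210 > Onc 140 > Peds 100 > Maternity 80 > Ortho 70.
ICU takes 3 to reach its cap of 3 → 2 left.
Onc has room for 3 but only 2 remain, so it gets 2.
Total = 140×2 + 210×3 = 910.

910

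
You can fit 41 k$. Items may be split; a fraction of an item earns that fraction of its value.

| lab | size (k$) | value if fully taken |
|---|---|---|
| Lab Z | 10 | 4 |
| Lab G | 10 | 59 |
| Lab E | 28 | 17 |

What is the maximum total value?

Rank by value-to-size ratio: Lab G 59/10≈5.9, Lab E 17/28≈0.607, Lab Z 4/10≈0.4.
Take all of Lab G (10 k$, value 59) ; 31 k$ left.
Take all of Lab E (28 k$, value 17) ; 3 k$ left.
Fill the last 3 k$ with part of Lab Z: 3/10 of it earns 1.2.
Total value = 77.2.

77.2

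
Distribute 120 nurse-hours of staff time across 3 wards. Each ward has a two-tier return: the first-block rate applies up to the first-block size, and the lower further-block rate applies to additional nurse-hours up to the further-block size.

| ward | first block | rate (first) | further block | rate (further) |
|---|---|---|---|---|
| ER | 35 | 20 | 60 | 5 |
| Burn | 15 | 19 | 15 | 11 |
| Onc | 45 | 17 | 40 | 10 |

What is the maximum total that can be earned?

Rank every tier by rate: ER/tier1 20 > Burn/tier1 19 > Onc/tier1 17 > Burn/tier2 11 > Onc/tier2 10 > ER/tier2 5.
Fill ER tier1 block (35 at 20) ; 85 left.
Fill Burn tier1 block (15 at 19) ; 70 left.
Fill Onc tier1 block (45 at 17) ; 25 left.
Burn/tier2 (11): +15 ; 10 left.
Onc/tier2: +10 of 40 at 10; pool empty.
Total = 20×35 + 19×15 + 17×45 + 11×15 + 10×10 = 2015.

2015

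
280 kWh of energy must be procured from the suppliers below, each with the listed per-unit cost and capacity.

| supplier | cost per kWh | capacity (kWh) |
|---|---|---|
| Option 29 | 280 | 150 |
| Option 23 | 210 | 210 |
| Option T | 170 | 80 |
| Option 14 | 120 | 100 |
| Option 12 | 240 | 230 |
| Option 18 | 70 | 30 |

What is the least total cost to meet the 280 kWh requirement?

42400

Cheapest first:
Option 18 (70): use full 30 — 250 kWh to go.
Option 14 at 120: take all 100 kWh — 150 still needed.
Option T (170): use full 80 — 70 kWh to go.
Take 70 from Option 23 at 210 to finish.
Option 12, Option 29: unused.
Cost = 30×70 + 100×120 + 80×170 + 70×210 = 42400.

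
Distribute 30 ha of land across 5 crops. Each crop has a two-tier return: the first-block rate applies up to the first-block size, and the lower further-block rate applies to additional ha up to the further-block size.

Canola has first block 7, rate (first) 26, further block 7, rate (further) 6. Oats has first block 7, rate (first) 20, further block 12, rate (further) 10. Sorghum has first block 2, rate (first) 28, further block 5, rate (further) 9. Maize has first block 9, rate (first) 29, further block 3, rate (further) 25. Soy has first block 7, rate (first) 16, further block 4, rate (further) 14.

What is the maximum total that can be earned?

746

Treat each block as its own option and order by rate: Maize/T1 29 > Sorghum/T1 28 > Canola/T1 26 > Maize/T2 25 > Oats/T1 20 > Soy/T1 16 > Soy/T2 14 > Oats/T2 10 > Sorghum/T2 9 > Canola/T2 6.
Maize/T1 (29): +9 — 21 left.
Fill Sorghum T1 block (2 at 28) — 19 left.
Fill Canola T1 block (7 at 26) — 12 left.
Maize T2 at 25: fill all 3 — 9 left.
Oats T1 at 20: fill all 7 — 2 left.
Soy/T1: +2 of 7 at 16; pool empty.
Total = 29×9 + 28×2 + 26×7 + 25×3 + 20×7 + 16×2 = 746.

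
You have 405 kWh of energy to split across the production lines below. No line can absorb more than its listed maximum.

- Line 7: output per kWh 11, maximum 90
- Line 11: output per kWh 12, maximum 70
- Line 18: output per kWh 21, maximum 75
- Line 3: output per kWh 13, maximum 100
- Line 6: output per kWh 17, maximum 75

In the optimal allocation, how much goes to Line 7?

85

Rank by output per kWh: Line 18 21 > Line 6 17 > Line 3 13 > Line 11 12 > Line 7 11.
Line 18 takes 75 to reach its cap of 75 — 330 left.
Line 6: +75 to 75 (cap) — 255 left.
Give Line 3 100 to hit its cap of 100 — 155 left.
Give Line 11 70 to hit its cap of 70 — 85 left.
Line 7 has room for 90 but only 85 remain, so it gets 85.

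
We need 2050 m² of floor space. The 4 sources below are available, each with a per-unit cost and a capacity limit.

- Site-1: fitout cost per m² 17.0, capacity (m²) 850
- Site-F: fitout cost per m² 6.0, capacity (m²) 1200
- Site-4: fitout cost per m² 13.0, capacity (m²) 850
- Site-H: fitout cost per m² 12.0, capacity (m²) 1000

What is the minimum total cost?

17400

Use sources in increasing cost order.
Take 1200 from Site-F at 6.0 → need 850 more.
Site-H (12.0): take the remaining 850 → done.
Site-4, Site-1: unused.
Cost = 1200×6.0 + 850×12.0 = 17400.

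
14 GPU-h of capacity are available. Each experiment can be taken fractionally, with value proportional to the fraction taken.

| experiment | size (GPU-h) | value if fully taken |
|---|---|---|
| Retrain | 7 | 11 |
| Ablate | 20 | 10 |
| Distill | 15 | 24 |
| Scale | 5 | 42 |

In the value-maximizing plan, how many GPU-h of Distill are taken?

Rank by value-to-size ratio: Scale 42/5≈8.4, Distill 24/15≈1.6, Retrain 11/7≈1.57, Ablate 10/20≈0.5.
Take all of Scale (5 GPU-h, value 42) ; 9 GPU-h left.
Fill the last 9 GPU-h with part of Distill: 9/15 of it earns 14.4.

9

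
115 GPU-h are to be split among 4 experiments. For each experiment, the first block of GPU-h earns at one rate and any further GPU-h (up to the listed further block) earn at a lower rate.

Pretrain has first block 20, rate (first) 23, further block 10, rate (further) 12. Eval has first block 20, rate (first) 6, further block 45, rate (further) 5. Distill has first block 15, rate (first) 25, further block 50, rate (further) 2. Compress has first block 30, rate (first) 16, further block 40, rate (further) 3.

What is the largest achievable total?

1655

Rank every tier by rate: Distill/T1 25 > Pretrain/T1 23 > Compress/T1 16 > Pretrain/T2 12 > Eval/T1 6 > Eval/T2 5 > Compress/T2 3 > Distill/T2 2.
Fill Distill T1 block (15 at 25) ; 100 left.
Pretrain/T1 (23): +20 ; 80 left.
Fill Compress T1 block (30 at 16) ; 50 left.
Fill Pretrain T2 block (10 at 12) ; 40 left.
Eval/T1 (6): +20 ; 20 left.
Eval/T2: +20 of 45 at 5; pool empty.
Total = 25×15 + 23×20 + 16×30 + 12×10 + 6×20 + 5×20 = 1655.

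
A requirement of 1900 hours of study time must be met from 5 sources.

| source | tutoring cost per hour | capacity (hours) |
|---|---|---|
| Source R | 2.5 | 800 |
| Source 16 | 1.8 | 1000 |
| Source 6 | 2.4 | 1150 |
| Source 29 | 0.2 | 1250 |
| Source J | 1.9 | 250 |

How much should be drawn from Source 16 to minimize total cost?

650

Use sources in increasing cost order.
Take 1250 from Source 29 at 0.2 — need 650 more.
Source 16 at 1.8: take 650 of its 1000 — requirement met.
Source J, Source 6, Source R: unused.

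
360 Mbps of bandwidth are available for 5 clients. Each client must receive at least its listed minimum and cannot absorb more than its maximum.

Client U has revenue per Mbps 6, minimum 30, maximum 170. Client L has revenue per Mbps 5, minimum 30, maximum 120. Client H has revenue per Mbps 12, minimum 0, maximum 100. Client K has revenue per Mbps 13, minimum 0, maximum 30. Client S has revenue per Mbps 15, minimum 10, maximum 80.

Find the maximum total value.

Meeting every minimum uses 30+30+0+0+10 = 70 Mbps, leaving 290.
Rank by revenue per Mbps: Client S 15 > Client K 13 > Client H 12 > Client U 6 > Client L 5.
Client S: +70 to 80 (cap) → 220 left.
Client K takes 30 more to reach its cap of 30 → 190 left.
Give Client H 100 more to hit its cap of 100 → 90 left.
Client U: +90 (room for 140) → 120. Pool exhausted.
Total = 6×120 + 5×30 + 12×100 + 13×30 + 15×80 = 3660.

3660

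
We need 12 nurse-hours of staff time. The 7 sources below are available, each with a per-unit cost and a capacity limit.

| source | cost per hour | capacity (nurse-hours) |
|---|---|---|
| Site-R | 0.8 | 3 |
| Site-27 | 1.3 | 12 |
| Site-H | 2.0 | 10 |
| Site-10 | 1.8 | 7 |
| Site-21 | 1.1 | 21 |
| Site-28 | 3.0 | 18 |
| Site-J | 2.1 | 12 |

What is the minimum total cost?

Cheapest first:
Site-R (0.8): use full 3 — 9 nurse-hours to go.
Site-21 (1.1): take the remaining 9 — done.
Site-27, Site-10, Site-H, Site-J, Site-28: unused.
Cost = 3×0.8 + 9×1.1 = 12.3.

12.3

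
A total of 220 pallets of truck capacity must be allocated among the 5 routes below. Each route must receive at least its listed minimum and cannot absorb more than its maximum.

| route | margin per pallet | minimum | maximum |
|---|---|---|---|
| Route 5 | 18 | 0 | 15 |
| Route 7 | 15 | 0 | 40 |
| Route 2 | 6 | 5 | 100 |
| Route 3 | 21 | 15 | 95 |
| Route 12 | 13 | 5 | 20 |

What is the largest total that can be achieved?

3425

Meeting every minimum uses 0+0+5+15+5 = 25 pallets, leaving 195.
Rank by margin per pallet: Route 3 21 > Route 5 18 > Route 7 15 > Route 12 13 > Route 2 6.
Route 3 takes 80 more to reach its cap of 95 — 115 left.
Give Route 5 15 more to hit its cap of 15 — 100 left.
Route 7: +40 to 40 (cap) — 60 left.
Give Route 12 15 more to hit its cap of 20 — 45 left.
Route 2 has room for 95 more but only 45 remain, so it gets 50.
Total = 18×15 + 15×40 + 6×50 + 21×95 + 13×20 = 3425.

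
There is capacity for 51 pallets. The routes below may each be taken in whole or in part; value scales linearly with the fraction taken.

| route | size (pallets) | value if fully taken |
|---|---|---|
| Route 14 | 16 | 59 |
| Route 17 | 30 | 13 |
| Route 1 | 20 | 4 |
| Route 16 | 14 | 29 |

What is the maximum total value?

97.1

Sort by value density: Route 14 59/16≈3.69, Route 16 29/14≈2.07, Route 17 13/30≈0.433, Route 1 4/20≈0.2.
All 16 pallets of Route 14 fit (value 59) ; 35 remain.
All 14 pallets of Route 16 fit (value 29) ; 21 remain.
Only 21 pallets remain; take 21/30 of Route 17 for value 13×21/30 = 9.1.
Total value = 97.1.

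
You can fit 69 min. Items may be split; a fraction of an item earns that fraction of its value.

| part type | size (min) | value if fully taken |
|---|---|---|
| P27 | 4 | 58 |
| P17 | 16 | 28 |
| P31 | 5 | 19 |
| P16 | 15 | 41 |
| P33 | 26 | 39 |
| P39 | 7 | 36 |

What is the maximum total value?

215

Rank by value-to-size ratio: P27 58/4≈14.5, P39 36/7≈5.14, P31 19/5≈3.8, P16 41/15≈2.73, P17 28/16≈1.75, P33 39/26≈1.5.
All 4 min of P27 fit (value 58) ; 65 remain.
Take all of P39 (7 min, value 36) ; 58 min left.
Take all of P31 (5 min, value 19) ; 53 min left.
P16: take in full, 15 min for value 41 ; 38 left.
All 16 min of P17 fit (value 28) ; 22 remain.
Only 22 min remain; take 22/26 of P33 for value 39×22/26 = 33.
Total value = 215.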